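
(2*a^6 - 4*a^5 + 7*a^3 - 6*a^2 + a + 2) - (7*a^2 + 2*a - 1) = 2*a^6 - 4*a^5 + 7*a^3 - 13*a^2 - a + 3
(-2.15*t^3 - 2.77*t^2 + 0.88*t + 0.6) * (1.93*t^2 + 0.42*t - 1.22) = -4.1495*t^5 - 6.2491*t^4 + 3.158*t^3 + 4.907*t^2 - 0.8216*t - 0.732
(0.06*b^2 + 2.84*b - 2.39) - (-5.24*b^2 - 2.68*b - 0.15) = 5.3*b^2 + 5.52*b - 2.24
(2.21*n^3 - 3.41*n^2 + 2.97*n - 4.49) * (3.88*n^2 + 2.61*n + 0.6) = 8.5748*n^5 - 7.4627*n^4 + 3.9495*n^3 - 11.7155*n^2 - 9.9369*n - 2.694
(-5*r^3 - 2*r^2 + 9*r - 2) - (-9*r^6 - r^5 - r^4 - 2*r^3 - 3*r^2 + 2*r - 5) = 9*r^6 + r^5 + r^4 - 3*r^3 + r^2 + 7*r + 3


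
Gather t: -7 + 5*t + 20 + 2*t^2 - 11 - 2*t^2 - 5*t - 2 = 0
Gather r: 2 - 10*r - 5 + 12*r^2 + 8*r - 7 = 12*r^2 - 2*r - 10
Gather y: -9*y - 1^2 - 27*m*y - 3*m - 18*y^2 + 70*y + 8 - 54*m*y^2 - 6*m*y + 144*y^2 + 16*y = -3*m + y^2*(126 - 54*m) + y*(77 - 33*m) + 7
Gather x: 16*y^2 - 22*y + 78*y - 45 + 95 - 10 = 16*y^2 + 56*y + 40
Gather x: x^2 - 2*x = x^2 - 2*x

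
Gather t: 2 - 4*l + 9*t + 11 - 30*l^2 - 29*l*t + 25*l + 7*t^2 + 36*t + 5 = -30*l^2 + 21*l + 7*t^2 + t*(45 - 29*l) + 18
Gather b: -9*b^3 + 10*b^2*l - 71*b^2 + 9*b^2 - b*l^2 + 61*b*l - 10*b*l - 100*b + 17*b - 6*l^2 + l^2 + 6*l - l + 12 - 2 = -9*b^3 + b^2*(10*l - 62) + b*(-l^2 + 51*l - 83) - 5*l^2 + 5*l + 10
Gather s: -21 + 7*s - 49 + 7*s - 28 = 14*s - 98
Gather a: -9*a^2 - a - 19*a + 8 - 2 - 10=-9*a^2 - 20*a - 4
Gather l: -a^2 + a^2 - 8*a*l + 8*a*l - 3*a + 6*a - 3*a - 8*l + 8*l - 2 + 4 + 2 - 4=0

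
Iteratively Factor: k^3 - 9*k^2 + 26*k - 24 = (k - 4)*(k^2 - 5*k + 6) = (k - 4)*(k - 2)*(k - 3)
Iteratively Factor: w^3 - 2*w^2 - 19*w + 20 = (w - 1)*(w^2 - w - 20) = (w - 1)*(w + 4)*(w - 5)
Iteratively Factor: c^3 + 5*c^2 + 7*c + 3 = (c + 1)*(c^2 + 4*c + 3) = (c + 1)^2*(c + 3)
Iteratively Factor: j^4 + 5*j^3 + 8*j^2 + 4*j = (j + 2)*(j^3 + 3*j^2 + 2*j) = (j + 1)*(j + 2)*(j^2 + 2*j) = j*(j + 1)*(j + 2)*(j + 2)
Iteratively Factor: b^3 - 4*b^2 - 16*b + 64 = (b - 4)*(b^2 - 16) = (b - 4)^2*(b + 4)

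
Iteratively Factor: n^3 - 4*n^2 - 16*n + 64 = (n + 4)*(n^2 - 8*n + 16) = (n - 4)*(n + 4)*(n - 4)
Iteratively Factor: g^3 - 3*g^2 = (g)*(g^2 - 3*g) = g*(g - 3)*(g)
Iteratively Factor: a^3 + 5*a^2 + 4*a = (a)*(a^2 + 5*a + 4) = a*(a + 4)*(a + 1)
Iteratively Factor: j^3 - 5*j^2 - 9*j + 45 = (j - 3)*(j^2 - 2*j - 15) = (j - 3)*(j + 3)*(j - 5)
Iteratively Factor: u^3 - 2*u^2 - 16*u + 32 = (u + 4)*(u^2 - 6*u + 8) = (u - 2)*(u + 4)*(u - 4)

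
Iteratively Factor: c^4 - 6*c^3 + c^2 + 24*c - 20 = (c + 2)*(c^3 - 8*c^2 + 17*c - 10) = (c - 1)*(c + 2)*(c^2 - 7*c + 10) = (c - 2)*(c - 1)*(c + 2)*(c - 5)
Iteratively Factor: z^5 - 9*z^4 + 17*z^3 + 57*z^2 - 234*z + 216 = (z - 4)*(z^4 - 5*z^3 - 3*z^2 + 45*z - 54) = (z - 4)*(z - 3)*(z^3 - 2*z^2 - 9*z + 18) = (z - 4)*(z - 3)*(z - 2)*(z^2 - 9) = (z - 4)*(z - 3)^2*(z - 2)*(z + 3)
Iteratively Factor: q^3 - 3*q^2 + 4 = (q + 1)*(q^2 - 4*q + 4) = (q - 2)*(q + 1)*(q - 2)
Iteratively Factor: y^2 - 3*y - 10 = (y - 5)*(y + 2)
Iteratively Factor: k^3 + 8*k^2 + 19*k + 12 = (k + 1)*(k^2 + 7*k + 12) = (k + 1)*(k + 4)*(k + 3)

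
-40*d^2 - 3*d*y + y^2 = (-8*d + y)*(5*d + y)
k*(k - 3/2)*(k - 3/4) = k^3 - 9*k^2/4 + 9*k/8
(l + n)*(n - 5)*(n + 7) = l*n^2 + 2*l*n - 35*l + n^3 + 2*n^2 - 35*n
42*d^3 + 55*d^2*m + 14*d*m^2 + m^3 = (d + m)*(6*d + m)*(7*d + m)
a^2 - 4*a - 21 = (a - 7)*(a + 3)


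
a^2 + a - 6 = (a - 2)*(a + 3)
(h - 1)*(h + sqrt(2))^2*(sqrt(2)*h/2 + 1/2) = sqrt(2)*h^4/2 - sqrt(2)*h^3/2 + 5*h^3/2 - 5*h^2/2 + 2*sqrt(2)*h^2 - 2*sqrt(2)*h + h - 1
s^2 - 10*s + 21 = (s - 7)*(s - 3)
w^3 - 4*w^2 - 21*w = w*(w - 7)*(w + 3)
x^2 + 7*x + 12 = (x + 3)*(x + 4)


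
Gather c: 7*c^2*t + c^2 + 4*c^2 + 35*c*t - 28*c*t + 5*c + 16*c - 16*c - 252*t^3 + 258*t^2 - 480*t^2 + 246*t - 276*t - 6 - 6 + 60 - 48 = c^2*(7*t + 5) + c*(7*t + 5) - 252*t^3 - 222*t^2 - 30*t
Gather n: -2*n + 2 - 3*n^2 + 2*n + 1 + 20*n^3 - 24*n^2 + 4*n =20*n^3 - 27*n^2 + 4*n + 3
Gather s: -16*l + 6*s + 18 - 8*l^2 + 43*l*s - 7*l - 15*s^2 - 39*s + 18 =-8*l^2 - 23*l - 15*s^2 + s*(43*l - 33) + 36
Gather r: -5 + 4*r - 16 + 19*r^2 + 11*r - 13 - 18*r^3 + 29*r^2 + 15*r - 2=-18*r^3 + 48*r^2 + 30*r - 36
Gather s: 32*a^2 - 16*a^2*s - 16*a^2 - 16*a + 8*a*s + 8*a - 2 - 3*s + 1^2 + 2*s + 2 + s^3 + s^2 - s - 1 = 16*a^2 - 8*a + s^3 + s^2 + s*(-16*a^2 + 8*a - 2)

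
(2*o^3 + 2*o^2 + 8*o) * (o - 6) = 2*o^4 - 10*o^3 - 4*o^2 - 48*o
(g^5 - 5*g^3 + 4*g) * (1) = g^5 - 5*g^3 + 4*g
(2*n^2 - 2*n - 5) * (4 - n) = -2*n^3 + 10*n^2 - 3*n - 20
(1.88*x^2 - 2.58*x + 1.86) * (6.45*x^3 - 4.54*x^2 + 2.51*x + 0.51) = 12.126*x^5 - 25.1762*x^4 + 28.429*x^3 - 13.9614*x^2 + 3.3528*x + 0.9486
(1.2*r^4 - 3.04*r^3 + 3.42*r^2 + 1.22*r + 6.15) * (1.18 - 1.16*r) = -1.392*r^5 + 4.9424*r^4 - 7.5544*r^3 + 2.6204*r^2 - 5.6944*r + 7.257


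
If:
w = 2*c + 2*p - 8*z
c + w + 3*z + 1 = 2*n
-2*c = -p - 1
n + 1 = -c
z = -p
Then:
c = 4/19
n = -23/19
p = -11/19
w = -102/19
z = 11/19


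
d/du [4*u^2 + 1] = 8*u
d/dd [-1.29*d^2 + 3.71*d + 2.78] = 3.71 - 2.58*d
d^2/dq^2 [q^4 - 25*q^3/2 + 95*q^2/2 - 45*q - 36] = 12*q^2 - 75*q + 95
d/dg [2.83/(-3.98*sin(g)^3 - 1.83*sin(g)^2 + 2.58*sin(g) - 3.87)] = (33.7902*sin(g)^2 + 10.3578*sin(g) - 7.3014)*cos(g)/(3.98*sin(g)^3 + 1.83*sin(g)^2 - 2.58*sin(g) + 3.87)^2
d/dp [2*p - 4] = 2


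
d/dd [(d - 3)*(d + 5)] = 2*d + 2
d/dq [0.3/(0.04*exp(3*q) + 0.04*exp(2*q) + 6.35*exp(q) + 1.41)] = (-0.036*exp(2*q) - 0.024*exp(q) - 1.905)*exp(q)/(0.04*exp(3*q) + 0.04*exp(2*q) + 6.35*exp(q) + 1.41)^2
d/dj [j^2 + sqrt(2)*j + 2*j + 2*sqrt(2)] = 2*j + sqrt(2) + 2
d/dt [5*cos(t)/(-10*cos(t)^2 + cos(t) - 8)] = 5*(10*sin(t)^2 - 2)*sin(t)/(10*sin(t)^2 + cos(t) - 18)^2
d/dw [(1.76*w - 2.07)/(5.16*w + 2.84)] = (80.906736*w + 44.530064)/(5.16*w + 2.84)^3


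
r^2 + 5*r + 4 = (r + 1)*(r + 4)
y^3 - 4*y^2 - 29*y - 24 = (y - 8)*(y + 1)*(y + 3)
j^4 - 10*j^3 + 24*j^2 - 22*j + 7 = (j - 7)*(j - 1)^3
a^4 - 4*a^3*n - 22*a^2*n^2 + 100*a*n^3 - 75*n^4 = (a - 5*n)*(a - 3*n)*(a - n)*(a + 5*n)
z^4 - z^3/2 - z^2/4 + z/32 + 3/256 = (z - 3/4)*(z - 1/4)*(z + 1/4)^2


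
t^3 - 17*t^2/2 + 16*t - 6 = (t - 6)*(t - 2)*(t - 1/2)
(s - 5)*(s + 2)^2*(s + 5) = s^4 + 4*s^3 - 21*s^2 - 100*s - 100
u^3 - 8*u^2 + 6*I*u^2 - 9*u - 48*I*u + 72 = (u - 8)*(u + 3*I)^2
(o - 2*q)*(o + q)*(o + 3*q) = o^3 + 2*o^2*q - 5*o*q^2 - 6*q^3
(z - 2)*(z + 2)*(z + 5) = z^3 + 5*z^2 - 4*z - 20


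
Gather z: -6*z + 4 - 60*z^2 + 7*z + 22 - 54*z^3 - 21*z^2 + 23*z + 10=-54*z^3 - 81*z^2 + 24*z + 36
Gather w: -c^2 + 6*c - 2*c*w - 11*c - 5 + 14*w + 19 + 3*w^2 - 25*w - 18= -c^2 - 5*c + 3*w^2 + w*(-2*c - 11) - 4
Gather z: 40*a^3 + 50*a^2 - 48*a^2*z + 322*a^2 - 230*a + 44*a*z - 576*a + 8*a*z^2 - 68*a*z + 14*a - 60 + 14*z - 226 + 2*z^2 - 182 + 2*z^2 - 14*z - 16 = 40*a^3 + 372*a^2 - 792*a + z^2*(8*a + 4) + z*(-48*a^2 - 24*a) - 484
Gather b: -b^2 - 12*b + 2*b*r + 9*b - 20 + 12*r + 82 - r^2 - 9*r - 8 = -b^2 + b*(2*r - 3) - r^2 + 3*r + 54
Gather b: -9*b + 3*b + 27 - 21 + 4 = 10 - 6*b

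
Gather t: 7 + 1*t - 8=t - 1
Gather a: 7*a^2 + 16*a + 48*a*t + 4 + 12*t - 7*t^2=7*a^2 + a*(48*t + 16) - 7*t^2 + 12*t + 4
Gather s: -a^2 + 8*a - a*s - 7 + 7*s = -a^2 + 8*a + s*(7 - a) - 7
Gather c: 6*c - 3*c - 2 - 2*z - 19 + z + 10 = 3*c - z - 11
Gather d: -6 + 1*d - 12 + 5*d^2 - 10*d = 5*d^2 - 9*d - 18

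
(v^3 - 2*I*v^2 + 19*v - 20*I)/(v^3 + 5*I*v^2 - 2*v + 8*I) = (v - 5*I)/(v + 2*I)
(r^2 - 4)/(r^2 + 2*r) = (r - 2)/r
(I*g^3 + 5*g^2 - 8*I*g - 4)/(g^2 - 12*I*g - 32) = (-I*g^3 - 5*g^2 + 8*I*g + 4)/(-g^2 + 12*I*g + 32)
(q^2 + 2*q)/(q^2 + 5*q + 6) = q/(q + 3)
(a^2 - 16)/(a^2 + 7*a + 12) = (a - 4)/(a + 3)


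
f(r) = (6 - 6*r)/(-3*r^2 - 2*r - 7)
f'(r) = (6 - 6*r)*(6*r + 2)/(-3*r^2 - 2*r - 7)^2 - 6/(-3*r^2 - 2*r - 7)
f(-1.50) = -1.40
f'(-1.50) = -0.35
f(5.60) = 0.25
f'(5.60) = -0.02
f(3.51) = 0.30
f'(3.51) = -0.02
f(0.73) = -0.16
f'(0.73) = 0.70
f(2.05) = 0.27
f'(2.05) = 0.09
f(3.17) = 0.30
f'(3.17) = -0.01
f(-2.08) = -1.17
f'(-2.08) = -0.39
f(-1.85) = -1.26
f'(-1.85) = -0.40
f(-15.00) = -0.15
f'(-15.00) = -0.01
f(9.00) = 0.18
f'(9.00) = -0.02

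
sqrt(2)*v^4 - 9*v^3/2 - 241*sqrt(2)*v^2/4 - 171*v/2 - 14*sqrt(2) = (v - 7*sqrt(2))*(v + sqrt(2)/2)*(v + 4*sqrt(2))*(sqrt(2)*v + 1/2)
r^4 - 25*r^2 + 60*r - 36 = (r - 3)*(r - 2)*(r - 1)*(r + 6)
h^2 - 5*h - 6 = (h - 6)*(h + 1)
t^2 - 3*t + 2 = (t - 2)*(t - 1)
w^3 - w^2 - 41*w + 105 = (w - 5)*(w - 3)*(w + 7)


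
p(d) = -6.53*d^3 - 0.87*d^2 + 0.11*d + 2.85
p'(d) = -19.59*d^2 - 1.74*d + 0.11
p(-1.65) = 29.63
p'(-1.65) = -50.35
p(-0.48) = 3.32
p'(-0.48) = -3.57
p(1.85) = -41.27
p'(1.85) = -70.16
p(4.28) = -524.59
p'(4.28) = -366.19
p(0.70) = 0.26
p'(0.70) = -10.71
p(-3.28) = 223.56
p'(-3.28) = -204.94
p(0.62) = 1.03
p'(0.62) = -8.50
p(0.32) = 2.58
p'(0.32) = -2.45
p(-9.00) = 4691.76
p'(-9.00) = -1571.02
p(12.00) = -11404.95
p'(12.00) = -2841.73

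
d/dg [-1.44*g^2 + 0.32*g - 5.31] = 0.32 - 2.88*g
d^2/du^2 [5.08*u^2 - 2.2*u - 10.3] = 10.1600000000000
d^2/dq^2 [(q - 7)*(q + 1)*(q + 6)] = 6*q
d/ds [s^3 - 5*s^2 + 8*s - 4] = 3*s^2 - 10*s + 8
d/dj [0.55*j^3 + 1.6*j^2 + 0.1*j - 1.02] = 1.65*j^2 + 3.2*j + 0.1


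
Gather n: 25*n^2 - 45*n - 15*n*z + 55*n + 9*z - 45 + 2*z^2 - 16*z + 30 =25*n^2 + n*(10 - 15*z) + 2*z^2 - 7*z - 15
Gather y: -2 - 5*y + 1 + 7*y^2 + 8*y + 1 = 7*y^2 + 3*y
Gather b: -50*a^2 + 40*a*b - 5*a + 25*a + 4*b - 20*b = -50*a^2 + 20*a + b*(40*a - 16)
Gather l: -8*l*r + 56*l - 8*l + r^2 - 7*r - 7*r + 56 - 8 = l*(48 - 8*r) + r^2 - 14*r + 48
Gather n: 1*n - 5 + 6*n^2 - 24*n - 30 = 6*n^2 - 23*n - 35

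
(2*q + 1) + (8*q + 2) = 10*q + 3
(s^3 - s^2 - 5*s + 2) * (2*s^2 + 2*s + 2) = 2*s^5 - 10*s^3 - 8*s^2 - 6*s + 4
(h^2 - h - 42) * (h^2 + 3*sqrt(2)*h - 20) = h^4 - h^3 + 3*sqrt(2)*h^3 - 62*h^2 - 3*sqrt(2)*h^2 - 126*sqrt(2)*h + 20*h + 840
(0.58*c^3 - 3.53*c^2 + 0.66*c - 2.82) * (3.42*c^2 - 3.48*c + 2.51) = 1.9836*c^5 - 14.091*c^4 + 15.9974*c^3 - 20.8015*c^2 + 11.4702*c - 7.0782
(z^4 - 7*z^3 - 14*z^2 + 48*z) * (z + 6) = z^5 - z^4 - 56*z^3 - 36*z^2 + 288*z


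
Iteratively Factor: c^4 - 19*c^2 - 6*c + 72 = (c + 3)*(c^3 - 3*c^2 - 10*c + 24) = (c + 3)^2*(c^2 - 6*c + 8) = (c - 4)*(c + 3)^2*(c - 2)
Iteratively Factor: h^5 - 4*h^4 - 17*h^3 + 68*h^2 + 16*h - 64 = (h + 4)*(h^4 - 8*h^3 + 15*h^2 + 8*h - 16) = (h + 1)*(h + 4)*(h^3 - 9*h^2 + 24*h - 16) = (h - 4)*(h + 1)*(h + 4)*(h^2 - 5*h + 4) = (h - 4)*(h - 1)*(h + 1)*(h + 4)*(h - 4)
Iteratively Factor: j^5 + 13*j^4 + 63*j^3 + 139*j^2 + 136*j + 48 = (j + 1)*(j^4 + 12*j^3 + 51*j^2 + 88*j + 48) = (j + 1)*(j + 3)*(j^3 + 9*j^2 + 24*j + 16) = (j + 1)^2*(j + 3)*(j^2 + 8*j + 16) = (j + 1)^2*(j + 3)*(j + 4)*(j + 4)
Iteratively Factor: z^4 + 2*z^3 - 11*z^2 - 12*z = (z - 3)*(z^3 + 5*z^2 + 4*z) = z*(z - 3)*(z^2 + 5*z + 4) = z*(z - 3)*(z + 4)*(z + 1)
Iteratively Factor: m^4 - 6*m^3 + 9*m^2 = (m - 3)*(m^3 - 3*m^2) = m*(m - 3)*(m^2 - 3*m) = m^2*(m - 3)*(m - 3)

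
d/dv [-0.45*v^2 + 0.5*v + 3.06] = 0.5 - 0.9*v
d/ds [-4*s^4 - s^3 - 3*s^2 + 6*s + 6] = -16*s^3 - 3*s^2 - 6*s + 6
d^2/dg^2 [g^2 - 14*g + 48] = 2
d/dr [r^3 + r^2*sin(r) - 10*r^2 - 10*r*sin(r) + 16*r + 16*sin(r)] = r^2*cos(r) + 3*r^2 + 2*r*sin(r) - 10*r*cos(r) - 20*r - 10*sin(r) + 16*cos(r) + 16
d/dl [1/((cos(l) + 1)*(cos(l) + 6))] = (2*cos(l) + 7)*sin(l)/((cos(l) + 1)^2*(cos(l) + 6)^2)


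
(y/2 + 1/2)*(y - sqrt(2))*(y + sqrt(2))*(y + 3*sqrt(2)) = y^4/2 + y^3/2 + 3*sqrt(2)*y^3/2 - y^2 + 3*sqrt(2)*y^2/2 - 3*sqrt(2)*y - y - 3*sqrt(2)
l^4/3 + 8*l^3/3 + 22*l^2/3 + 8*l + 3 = (l/3 + 1)*(l + 1)^2*(l + 3)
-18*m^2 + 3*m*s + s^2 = (-3*m + s)*(6*m + s)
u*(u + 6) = u^2 + 6*u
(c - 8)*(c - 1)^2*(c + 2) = c^4 - 8*c^3 - 3*c^2 + 26*c - 16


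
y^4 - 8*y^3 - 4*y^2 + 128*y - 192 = (y - 6)*(y - 4)*(y - 2)*(y + 4)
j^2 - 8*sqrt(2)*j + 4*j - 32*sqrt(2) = (j + 4)*(j - 8*sqrt(2))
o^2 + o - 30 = (o - 5)*(o + 6)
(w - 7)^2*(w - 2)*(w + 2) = w^4 - 14*w^3 + 45*w^2 + 56*w - 196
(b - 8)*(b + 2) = b^2 - 6*b - 16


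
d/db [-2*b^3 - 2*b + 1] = -6*b^2 - 2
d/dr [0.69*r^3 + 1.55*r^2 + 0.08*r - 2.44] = 2.07*r^2 + 3.1*r + 0.08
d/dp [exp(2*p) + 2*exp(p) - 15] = 2*(exp(p) + 1)*exp(p)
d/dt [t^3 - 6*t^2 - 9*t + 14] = 3*t^2 - 12*t - 9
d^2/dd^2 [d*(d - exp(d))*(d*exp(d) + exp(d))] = (d^3 - 4*d^2*exp(d) + 7*d^2 - 12*d*exp(d) + 10*d - 6*exp(d) + 2)*exp(d)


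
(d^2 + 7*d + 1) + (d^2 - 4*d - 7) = 2*d^2 + 3*d - 6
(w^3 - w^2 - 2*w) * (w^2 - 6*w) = w^5 - 7*w^4 + 4*w^3 + 12*w^2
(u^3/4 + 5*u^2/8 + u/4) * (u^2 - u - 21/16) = u^5/4 + 3*u^4/8 - 45*u^3/64 - 137*u^2/128 - 21*u/64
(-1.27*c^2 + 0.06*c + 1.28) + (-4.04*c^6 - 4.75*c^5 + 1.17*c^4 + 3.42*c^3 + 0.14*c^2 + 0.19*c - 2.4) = -4.04*c^6 - 4.75*c^5 + 1.17*c^4 + 3.42*c^3 - 1.13*c^2 + 0.25*c - 1.12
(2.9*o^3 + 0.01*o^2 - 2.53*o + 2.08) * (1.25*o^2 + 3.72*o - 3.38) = 3.625*o^5 + 10.8005*o^4 - 12.9273*o^3 - 6.8454*o^2 + 16.289*o - 7.0304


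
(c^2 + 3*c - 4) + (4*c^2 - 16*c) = 5*c^2 - 13*c - 4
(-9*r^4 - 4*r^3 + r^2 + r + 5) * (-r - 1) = 9*r^5 + 13*r^4 + 3*r^3 - 2*r^2 - 6*r - 5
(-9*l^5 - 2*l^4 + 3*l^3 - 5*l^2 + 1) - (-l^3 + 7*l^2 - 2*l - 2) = -9*l^5 - 2*l^4 + 4*l^3 - 12*l^2 + 2*l + 3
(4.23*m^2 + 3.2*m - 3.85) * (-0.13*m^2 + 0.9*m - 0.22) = -0.5499*m^4 + 3.391*m^3 + 2.4499*m^2 - 4.169*m + 0.847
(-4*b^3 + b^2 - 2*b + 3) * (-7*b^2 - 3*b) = 28*b^5 + 5*b^4 + 11*b^3 - 15*b^2 - 9*b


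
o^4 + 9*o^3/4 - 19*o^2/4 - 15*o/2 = o*(o - 2)*(o + 5/4)*(o + 3)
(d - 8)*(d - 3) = d^2 - 11*d + 24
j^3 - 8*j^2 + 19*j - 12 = (j - 4)*(j - 3)*(j - 1)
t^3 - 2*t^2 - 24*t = t*(t - 6)*(t + 4)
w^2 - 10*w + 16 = (w - 8)*(w - 2)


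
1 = 1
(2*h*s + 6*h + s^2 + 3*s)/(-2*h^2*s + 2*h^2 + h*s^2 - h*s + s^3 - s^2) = (s + 3)/(-h*s + h + s^2 - s)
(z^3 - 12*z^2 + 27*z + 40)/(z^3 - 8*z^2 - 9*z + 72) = (z^2 - 4*z - 5)/(z^2 - 9)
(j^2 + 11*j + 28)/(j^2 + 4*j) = (j + 7)/j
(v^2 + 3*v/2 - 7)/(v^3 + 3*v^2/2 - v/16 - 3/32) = 16*(2*v^2 + 3*v - 14)/(32*v^3 + 48*v^2 - 2*v - 3)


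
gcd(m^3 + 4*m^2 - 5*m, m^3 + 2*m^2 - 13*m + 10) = m^2 + 4*m - 5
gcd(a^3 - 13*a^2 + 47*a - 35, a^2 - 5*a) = a - 5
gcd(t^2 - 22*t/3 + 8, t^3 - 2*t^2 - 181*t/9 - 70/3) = t - 6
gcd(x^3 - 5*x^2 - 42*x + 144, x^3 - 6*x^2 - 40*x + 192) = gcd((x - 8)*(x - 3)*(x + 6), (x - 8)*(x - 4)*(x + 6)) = x^2 - 2*x - 48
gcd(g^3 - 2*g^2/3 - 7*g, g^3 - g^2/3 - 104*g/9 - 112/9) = g + 7/3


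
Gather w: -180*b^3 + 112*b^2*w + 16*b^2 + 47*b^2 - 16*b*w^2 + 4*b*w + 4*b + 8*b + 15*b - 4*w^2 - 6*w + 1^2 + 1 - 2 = -180*b^3 + 63*b^2 + 27*b + w^2*(-16*b - 4) + w*(112*b^2 + 4*b - 6)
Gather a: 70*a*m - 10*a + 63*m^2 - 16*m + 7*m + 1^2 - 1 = a*(70*m - 10) + 63*m^2 - 9*m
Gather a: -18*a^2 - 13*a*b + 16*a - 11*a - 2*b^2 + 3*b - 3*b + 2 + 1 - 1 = -18*a^2 + a*(5 - 13*b) - 2*b^2 + 2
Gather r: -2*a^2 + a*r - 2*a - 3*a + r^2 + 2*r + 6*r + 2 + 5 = -2*a^2 - 5*a + r^2 + r*(a + 8) + 7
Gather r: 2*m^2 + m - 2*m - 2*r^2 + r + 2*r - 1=2*m^2 - m - 2*r^2 + 3*r - 1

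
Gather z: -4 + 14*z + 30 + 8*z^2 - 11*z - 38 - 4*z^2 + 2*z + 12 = 4*z^2 + 5*z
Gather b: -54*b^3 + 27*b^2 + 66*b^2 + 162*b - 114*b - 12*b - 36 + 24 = -54*b^3 + 93*b^2 + 36*b - 12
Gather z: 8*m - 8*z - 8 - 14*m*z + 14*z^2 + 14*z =8*m + 14*z^2 + z*(6 - 14*m) - 8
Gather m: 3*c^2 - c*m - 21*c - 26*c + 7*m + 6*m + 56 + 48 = 3*c^2 - 47*c + m*(13 - c) + 104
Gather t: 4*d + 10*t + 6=4*d + 10*t + 6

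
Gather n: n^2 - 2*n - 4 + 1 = n^2 - 2*n - 3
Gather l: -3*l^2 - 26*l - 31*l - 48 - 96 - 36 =-3*l^2 - 57*l - 180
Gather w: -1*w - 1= -w - 1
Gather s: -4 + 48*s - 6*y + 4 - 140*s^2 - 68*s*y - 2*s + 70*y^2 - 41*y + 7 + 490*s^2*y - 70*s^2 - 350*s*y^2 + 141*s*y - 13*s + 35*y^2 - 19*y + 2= s^2*(490*y - 210) + s*(-350*y^2 + 73*y + 33) + 105*y^2 - 66*y + 9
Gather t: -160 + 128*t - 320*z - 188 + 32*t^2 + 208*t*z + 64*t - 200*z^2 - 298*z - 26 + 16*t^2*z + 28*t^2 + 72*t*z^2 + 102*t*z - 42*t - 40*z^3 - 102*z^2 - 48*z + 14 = t^2*(16*z + 60) + t*(72*z^2 + 310*z + 150) - 40*z^3 - 302*z^2 - 666*z - 360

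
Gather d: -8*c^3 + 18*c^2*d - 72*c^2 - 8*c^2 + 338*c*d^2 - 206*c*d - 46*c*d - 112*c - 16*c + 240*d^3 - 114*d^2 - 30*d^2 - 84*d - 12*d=-8*c^3 - 80*c^2 - 128*c + 240*d^3 + d^2*(338*c - 144) + d*(18*c^2 - 252*c - 96)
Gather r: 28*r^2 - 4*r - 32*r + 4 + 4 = 28*r^2 - 36*r + 8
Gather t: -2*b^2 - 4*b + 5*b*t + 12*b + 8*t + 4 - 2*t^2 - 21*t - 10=-2*b^2 + 8*b - 2*t^2 + t*(5*b - 13) - 6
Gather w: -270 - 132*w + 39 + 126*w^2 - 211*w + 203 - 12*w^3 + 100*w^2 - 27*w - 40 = -12*w^3 + 226*w^2 - 370*w - 68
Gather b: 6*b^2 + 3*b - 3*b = 6*b^2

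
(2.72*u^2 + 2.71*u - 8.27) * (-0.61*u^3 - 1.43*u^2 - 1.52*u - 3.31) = -1.6592*u^5 - 5.5427*u^4 - 2.965*u^3 - 1.2963*u^2 + 3.6003*u + 27.3737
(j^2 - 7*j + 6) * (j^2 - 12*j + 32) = j^4 - 19*j^3 + 122*j^2 - 296*j + 192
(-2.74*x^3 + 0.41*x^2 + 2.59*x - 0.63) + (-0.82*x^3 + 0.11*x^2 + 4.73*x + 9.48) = -3.56*x^3 + 0.52*x^2 + 7.32*x + 8.85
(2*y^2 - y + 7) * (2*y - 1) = 4*y^3 - 4*y^2 + 15*y - 7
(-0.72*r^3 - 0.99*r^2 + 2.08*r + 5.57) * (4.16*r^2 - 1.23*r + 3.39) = -2.9952*r^5 - 3.2328*r^4 + 7.4297*r^3 + 17.2567*r^2 + 0.2001*r + 18.8823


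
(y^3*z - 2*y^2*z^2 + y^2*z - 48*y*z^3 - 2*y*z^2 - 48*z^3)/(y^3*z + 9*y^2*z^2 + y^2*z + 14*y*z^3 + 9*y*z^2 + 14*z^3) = (y^2 - 2*y*z - 48*z^2)/(y^2 + 9*y*z + 14*z^2)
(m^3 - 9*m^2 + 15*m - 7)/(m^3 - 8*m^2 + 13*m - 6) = (m - 7)/(m - 6)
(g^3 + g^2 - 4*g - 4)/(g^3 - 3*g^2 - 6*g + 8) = (g^2 - g - 2)/(g^2 - 5*g + 4)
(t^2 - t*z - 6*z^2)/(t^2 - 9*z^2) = (t + 2*z)/(t + 3*z)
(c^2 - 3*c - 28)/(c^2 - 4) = (c^2 - 3*c - 28)/(c^2 - 4)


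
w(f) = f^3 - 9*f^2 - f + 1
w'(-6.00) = 215.00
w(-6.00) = -533.00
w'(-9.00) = 404.00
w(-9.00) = -1448.00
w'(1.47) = -20.98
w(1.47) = -16.74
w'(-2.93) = 77.49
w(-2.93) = -98.49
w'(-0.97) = 19.28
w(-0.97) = -7.41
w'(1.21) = -18.39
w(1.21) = -11.62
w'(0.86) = -14.26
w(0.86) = -5.88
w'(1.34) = -19.73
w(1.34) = -14.09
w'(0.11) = -2.94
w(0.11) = 0.78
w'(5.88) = -3.12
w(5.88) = -112.75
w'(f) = 3*f^2 - 18*f - 1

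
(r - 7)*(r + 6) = r^2 - r - 42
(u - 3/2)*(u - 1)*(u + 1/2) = u^3 - 2*u^2 + u/4 + 3/4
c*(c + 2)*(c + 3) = c^3 + 5*c^2 + 6*c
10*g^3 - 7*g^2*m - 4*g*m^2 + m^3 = (-5*g + m)*(-g + m)*(2*g + m)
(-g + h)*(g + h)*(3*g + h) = -3*g^3 - g^2*h + 3*g*h^2 + h^3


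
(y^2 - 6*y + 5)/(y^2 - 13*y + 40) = (y - 1)/(y - 8)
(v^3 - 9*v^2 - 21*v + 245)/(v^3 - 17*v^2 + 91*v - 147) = (v + 5)/(v - 3)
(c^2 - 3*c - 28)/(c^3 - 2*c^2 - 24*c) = (c - 7)/(c*(c - 6))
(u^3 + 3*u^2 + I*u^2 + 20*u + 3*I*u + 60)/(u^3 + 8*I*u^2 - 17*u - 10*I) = (u^2 + u*(3 - 4*I) - 12*I)/(u^2 + 3*I*u - 2)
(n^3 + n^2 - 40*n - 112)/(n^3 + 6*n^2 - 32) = (n - 7)/(n - 2)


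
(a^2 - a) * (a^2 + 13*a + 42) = a^4 + 12*a^3 + 29*a^2 - 42*a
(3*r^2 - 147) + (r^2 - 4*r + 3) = 4*r^2 - 4*r - 144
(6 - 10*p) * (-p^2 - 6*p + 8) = 10*p^3 + 54*p^2 - 116*p + 48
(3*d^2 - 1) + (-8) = 3*d^2 - 9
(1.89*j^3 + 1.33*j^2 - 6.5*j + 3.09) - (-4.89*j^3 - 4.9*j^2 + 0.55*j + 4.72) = 6.78*j^3 + 6.23*j^2 - 7.05*j - 1.63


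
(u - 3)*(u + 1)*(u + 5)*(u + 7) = u^4 + 10*u^3 + 8*u^2 - 106*u - 105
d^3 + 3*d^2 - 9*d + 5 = (d - 1)^2*(d + 5)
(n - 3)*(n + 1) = n^2 - 2*n - 3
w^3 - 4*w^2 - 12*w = w*(w - 6)*(w + 2)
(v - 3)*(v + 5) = v^2 + 2*v - 15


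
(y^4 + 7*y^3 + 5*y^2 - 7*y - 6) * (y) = y^5 + 7*y^4 + 5*y^3 - 7*y^2 - 6*y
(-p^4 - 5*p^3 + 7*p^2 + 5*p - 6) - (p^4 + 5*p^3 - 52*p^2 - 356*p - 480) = -2*p^4 - 10*p^3 + 59*p^2 + 361*p + 474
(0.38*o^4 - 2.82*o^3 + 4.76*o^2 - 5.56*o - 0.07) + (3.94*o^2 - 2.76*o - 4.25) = 0.38*o^4 - 2.82*o^3 + 8.7*o^2 - 8.32*o - 4.32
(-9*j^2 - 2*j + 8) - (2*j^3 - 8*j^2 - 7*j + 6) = -2*j^3 - j^2 + 5*j + 2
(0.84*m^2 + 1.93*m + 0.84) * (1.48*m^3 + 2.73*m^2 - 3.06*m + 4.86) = 1.2432*m^5 + 5.1496*m^4 + 3.9417*m^3 + 0.469799999999999*m^2 + 6.8094*m + 4.0824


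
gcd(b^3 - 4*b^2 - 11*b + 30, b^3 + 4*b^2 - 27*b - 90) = b^2 - 2*b - 15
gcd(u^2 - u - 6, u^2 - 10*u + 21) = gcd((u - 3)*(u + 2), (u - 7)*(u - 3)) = u - 3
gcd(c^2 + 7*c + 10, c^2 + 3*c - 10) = c + 5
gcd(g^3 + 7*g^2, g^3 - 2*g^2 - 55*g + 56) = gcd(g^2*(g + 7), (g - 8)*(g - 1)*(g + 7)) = g + 7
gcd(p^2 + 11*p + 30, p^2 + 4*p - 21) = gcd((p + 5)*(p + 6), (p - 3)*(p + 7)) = 1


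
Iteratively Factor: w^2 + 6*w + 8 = (w + 4)*(w + 2)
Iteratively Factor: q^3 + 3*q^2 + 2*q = (q)*(q^2 + 3*q + 2) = q*(q + 2)*(q + 1)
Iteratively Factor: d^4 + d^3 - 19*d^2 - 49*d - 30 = (d + 3)*(d^3 - 2*d^2 - 13*d - 10) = (d - 5)*(d + 3)*(d^2 + 3*d + 2) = (d - 5)*(d + 1)*(d + 3)*(d + 2)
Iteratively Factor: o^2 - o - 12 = (o - 4)*(o + 3)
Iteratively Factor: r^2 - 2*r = (r)*(r - 2)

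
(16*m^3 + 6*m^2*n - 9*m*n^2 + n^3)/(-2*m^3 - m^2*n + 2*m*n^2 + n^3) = (-16*m^2 + 10*m*n - n^2)/(2*m^2 - m*n - n^2)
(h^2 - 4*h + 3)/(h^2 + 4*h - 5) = (h - 3)/(h + 5)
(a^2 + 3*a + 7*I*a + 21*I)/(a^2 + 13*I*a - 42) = (a + 3)/(a + 6*I)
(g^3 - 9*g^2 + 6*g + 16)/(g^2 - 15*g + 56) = (g^2 - g - 2)/(g - 7)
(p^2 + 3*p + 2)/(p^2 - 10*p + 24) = (p^2 + 3*p + 2)/(p^2 - 10*p + 24)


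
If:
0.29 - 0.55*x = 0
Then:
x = 0.53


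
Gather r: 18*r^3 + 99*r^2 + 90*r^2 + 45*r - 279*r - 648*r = 18*r^3 + 189*r^2 - 882*r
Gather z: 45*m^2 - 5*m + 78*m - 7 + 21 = 45*m^2 + 73*m + 14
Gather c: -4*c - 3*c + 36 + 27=63 - 7*c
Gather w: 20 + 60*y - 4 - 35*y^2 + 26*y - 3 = -35*y^2 + 86*y + 13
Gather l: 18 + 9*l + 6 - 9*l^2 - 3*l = -9*l^2 + 6*l + 24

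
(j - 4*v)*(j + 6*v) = j^2 + 2*j*v - 24*v^2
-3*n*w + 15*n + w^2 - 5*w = (-3*n + w)*(w - 5)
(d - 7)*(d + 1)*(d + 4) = d^3 - 2*d^2 - 31*d - 28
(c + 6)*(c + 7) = c^2 + 13*c + 42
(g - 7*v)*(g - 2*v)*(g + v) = g^3 - 8*g^2*v + 5*g*v^2 + 14*v^3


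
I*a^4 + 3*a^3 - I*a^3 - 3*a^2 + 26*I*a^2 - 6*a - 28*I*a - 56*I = (a - 2)*(a - 7*I)*(a + 4*I)*(I*a + I)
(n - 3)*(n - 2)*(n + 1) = n^3 - 4*n^2 + n + 6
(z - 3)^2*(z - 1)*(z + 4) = z^4 - 3*z^3 - 13*z^2 + 51*z - 36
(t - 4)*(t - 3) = t^2 - 7*t + 12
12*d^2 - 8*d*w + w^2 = (-6*d + w)*(-2*d + w)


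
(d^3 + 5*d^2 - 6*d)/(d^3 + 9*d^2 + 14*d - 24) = d/(d + 4)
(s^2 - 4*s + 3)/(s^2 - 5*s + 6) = (s - 1)/(s - 2)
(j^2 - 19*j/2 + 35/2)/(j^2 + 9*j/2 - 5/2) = (2*j^2 - 19*j + 35)/(2*j^2 + 9*j - 5)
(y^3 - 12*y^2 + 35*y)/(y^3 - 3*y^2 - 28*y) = (y - 5)/(y + 4)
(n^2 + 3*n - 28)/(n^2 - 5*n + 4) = (n + 7)/(n - 1)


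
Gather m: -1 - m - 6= -m - 7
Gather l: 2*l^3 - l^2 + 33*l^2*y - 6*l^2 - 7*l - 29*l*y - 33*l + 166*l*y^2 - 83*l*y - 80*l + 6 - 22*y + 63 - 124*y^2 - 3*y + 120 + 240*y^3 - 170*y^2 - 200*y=2*l^3 + l^2*(33*y - 7) + l*(166*y^2 - 112*y - 120) + 240*y^3 - 294*y^2 - 225*y + 189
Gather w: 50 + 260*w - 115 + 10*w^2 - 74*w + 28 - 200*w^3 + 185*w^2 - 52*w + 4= -200*w^3 + 195*w^2 + 134*w - 33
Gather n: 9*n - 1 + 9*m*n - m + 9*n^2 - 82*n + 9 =-m + 9*n^2 + n*(9*m - 73) + 8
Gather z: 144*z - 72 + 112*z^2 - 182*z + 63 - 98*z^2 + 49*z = 14*z^2 + 11*z - 9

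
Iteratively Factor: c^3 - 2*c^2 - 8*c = (c)*(c^2 - 2*c - 8) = c*(c + 2)*(c - 4)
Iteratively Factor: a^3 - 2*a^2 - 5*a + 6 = (a - 1)*(a^2 - a - 6) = (a - 3)*(a - 1)*(a + 2)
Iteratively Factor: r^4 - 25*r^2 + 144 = (r - 4)*(r^3 + 4*r^2 - 9*r - 36) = (r - 4)*(r + 4)*(r^2 - 9) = (r - 4)*(r + 3)*(r + 4)*(r - 3)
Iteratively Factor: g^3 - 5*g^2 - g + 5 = (g + 1)*(g^2 - 6*g + 5) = (g - 1)*(g + 1)*(g - 5)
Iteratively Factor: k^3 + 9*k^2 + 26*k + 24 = (k + 2)*(k^2 + 7*k + 12) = (k + 2)*(k + 3)*(k + 4)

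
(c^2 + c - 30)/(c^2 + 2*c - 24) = (c - 5)/(c - 4)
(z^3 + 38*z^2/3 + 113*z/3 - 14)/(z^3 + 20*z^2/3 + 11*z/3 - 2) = (z + 7)/(z + 1)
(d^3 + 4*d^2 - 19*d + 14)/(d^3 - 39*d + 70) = (d - 1)/(d - 5)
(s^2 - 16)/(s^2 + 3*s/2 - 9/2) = 2*(s^2 - 16)/(2*s^2 + 3*s - 9)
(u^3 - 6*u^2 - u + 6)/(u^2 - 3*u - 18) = (u^2 - 1)/(u + 3)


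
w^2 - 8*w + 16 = (w - 4)^2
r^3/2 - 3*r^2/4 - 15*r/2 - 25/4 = (r/2 + 1/2)*(r - 5)*(r + 5/2)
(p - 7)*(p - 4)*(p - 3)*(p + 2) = p^4 - 12*p^3 + 33*p^2 + 38*p - 168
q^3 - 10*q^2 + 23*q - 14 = (q - 7)*(q - 2)*(q - 1)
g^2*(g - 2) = g^3 - 2*g^2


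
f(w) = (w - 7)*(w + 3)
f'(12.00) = 20.00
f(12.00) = 75.00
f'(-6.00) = -16.00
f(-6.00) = 39.00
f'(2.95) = 1.90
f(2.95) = -24.10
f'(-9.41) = -22.82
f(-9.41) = 105.19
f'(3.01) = 2.02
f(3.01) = -23.98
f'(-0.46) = -4.92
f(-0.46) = -18.95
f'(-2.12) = -8.24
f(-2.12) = -8.03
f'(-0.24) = -4.48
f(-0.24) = -19.98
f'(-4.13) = -12.26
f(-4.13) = 12.58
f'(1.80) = -0.40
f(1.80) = -24.96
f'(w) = 2*w - 4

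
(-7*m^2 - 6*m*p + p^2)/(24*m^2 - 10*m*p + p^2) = (-7*m^2 - 6*m*p + p^2)/(24*m^2 - 10*m*p + p^2)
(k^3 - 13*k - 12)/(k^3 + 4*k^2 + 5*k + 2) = (k^2 - k - 12)/(k^2 + 3*k + 2)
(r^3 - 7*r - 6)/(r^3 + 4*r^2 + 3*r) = (r^2 - r - 6)/(r*(r + 3))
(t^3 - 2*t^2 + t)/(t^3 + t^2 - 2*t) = (t - 1)/(t + 2)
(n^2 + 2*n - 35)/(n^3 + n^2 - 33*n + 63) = (n - 5)/(n^2 - 6*n + 9)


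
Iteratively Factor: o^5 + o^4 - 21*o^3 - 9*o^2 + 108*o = (o - 3)*(o^4 + 4*o^3 - 9*o^2 - 36*o) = (o - 3)*(o + 3)*(o^3 + o^2 - 12*o) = (o - 3)^2*(o + 3)*(o^2 + 4*o) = o*(o - 3)^2*(o + 3)*(o + 4)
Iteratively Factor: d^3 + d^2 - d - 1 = (d + 1)*(d^2 - 1) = (d + 1)^2*(d - 1)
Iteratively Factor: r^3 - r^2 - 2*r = (r + 1)*(r^2 - 2*r) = r*(r + 1)*(r - 2)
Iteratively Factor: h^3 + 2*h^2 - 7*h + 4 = (h - 1)*(h^2 + 3*h - 4) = (h - 1)*(h + 4)*(h - 1)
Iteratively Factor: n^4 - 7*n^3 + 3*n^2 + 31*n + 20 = (n + 1)*(n^3 - 8*n^2 + 11*n + 20) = (n + 1)^2*(n^2 - 9*n + 20) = (n - 4)*(n + 1)^2*(n - 5)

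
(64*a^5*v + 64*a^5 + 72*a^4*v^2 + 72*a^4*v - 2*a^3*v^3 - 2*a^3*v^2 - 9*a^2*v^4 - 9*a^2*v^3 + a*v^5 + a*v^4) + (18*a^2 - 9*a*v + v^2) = 64*a^5*v + 64*a^5 + 72*a^4*v^2 + 72*a^4*v - 2*a^3*v^3 - 2*a^3*v^2 - 9*a^2*v^4 - 9*a^2*v^3 + 18*a^2 + a*v^5 + a*v^4 - 9*a*v + v^2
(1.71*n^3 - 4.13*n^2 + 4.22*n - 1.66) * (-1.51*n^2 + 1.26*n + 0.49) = -2.5821*n^5 + 8.3909*n^4 - 10.7381*n^3 + 5.8001*n^2 - 0.0238000000000005*n - 0.8134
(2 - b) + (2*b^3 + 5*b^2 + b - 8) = 2*b^3 + 5*b^2 - 6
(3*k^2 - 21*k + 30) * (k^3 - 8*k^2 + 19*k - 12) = 3*k^5 - 45*k^4 + 255*k^3 - 675*k^2 + 822*k - 360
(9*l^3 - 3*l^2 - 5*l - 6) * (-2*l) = -18*l^4 + 6*l^3 + 10*l^2 + 12*l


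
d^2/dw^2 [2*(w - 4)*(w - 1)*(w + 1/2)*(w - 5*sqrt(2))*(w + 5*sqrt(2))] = 40*w^3 - 108*w^2 - 582*w + 908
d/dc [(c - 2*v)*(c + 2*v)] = 2*c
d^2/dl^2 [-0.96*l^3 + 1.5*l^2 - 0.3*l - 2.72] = 3.0 - 5.76*l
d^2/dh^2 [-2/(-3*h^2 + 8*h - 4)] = 4*(-9*h^2 + 24*h + 4*(3*h - 4)^2 - 12)/(3*h^2 - 8*h + 4)^3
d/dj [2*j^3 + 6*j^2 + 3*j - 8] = 6*j^2 + 12*j + 3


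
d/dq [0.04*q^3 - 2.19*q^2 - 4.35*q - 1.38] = 0.12*q^2 - 4.38*q - 4.35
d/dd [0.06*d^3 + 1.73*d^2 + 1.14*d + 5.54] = 0.18*d^2 + 3.46*d + 1.14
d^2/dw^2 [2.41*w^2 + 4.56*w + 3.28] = 4.82000000000000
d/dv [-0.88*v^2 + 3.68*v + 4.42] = 3.68 - 1.76*v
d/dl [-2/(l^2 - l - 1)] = 2*(2*l - 1)/(-l^2 + l + 1)^2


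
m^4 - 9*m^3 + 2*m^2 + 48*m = m*(m - 8)*(m - 3)*(m + 2)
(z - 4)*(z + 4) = z^2 - 16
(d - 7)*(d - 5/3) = d^2 - 26*d/3 + 35/3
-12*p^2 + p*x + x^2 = (-3*p + x)*(4*p + x)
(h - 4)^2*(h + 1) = h^3 - 7*h^2 + 8*h + 16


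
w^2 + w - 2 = (w - 1)*(w + 2)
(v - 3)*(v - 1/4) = v^2 - 13*v/4 + 3/4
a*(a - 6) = a^2 - 6*a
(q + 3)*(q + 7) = q^2 + 10*q + 21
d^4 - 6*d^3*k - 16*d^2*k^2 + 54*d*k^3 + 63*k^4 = (d - 7*k)*(d - 3*k)*(d + k)*(d + 3*k)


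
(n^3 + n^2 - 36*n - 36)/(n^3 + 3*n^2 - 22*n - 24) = (n - 6)/(n - 4)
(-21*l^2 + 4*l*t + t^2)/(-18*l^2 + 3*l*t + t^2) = (7*l + t)/(6*l + t)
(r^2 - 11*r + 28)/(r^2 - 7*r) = (r - 4)/r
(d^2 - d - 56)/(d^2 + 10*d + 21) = (d - 8)/(d + 3)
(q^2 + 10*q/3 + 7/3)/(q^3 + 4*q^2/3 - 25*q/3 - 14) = (q + 1)/(q^2 - q - 6)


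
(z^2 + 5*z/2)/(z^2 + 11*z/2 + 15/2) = z/(z + 3)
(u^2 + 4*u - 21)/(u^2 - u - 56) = (u - 3)/(u - 8)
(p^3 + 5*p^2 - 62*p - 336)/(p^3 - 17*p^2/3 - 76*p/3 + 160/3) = 3*(p^2 + 13*p + 42)/(3*p^2 + 7*p - 20)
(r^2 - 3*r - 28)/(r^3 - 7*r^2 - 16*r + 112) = 1/(r - 4)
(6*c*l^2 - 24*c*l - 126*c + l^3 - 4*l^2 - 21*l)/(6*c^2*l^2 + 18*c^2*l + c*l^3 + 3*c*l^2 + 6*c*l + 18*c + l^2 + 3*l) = (l - 7)/(c*l + 1)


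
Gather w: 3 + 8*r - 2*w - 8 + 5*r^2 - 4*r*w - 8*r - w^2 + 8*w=5*r^2 - w^2 + w*(6 - 4*r) - 5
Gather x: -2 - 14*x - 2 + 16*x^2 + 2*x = 16*x^2 - 12*x - 4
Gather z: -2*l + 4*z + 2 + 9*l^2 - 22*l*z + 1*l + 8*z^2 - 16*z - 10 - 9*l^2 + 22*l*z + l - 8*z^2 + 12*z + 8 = 0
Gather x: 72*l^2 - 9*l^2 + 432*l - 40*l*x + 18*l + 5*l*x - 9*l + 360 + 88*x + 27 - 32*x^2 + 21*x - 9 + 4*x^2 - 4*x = 63*l^2 + 441*l - 28*x^2 + x*(105 - 35*l) + 378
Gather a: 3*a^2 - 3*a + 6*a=3*a^2 + 3*a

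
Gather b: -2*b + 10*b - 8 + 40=8*b + 32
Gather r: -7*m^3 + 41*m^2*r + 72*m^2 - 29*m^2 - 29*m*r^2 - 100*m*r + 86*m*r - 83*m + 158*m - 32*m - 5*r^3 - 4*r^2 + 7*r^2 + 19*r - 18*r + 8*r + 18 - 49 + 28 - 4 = -7*m^3 + 43*m^2 + 43*m - 5*r^3 + r^2*(3 - 29*m) + r*(41*m^2 - 14*m + 9) - 7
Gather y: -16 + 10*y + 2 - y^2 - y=-y^2 + 9*y - 14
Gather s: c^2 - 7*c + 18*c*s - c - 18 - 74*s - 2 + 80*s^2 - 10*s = c^2 - 8*c + 80*s^2 + s*(18*c - 84) - 20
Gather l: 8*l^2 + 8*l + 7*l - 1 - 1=8*l^2 + 15*l - 2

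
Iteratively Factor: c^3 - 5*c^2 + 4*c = (c - 4)*(c^2 - c) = (c - 4)*(c - 1)*(c)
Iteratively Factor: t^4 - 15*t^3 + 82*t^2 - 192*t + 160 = (t - 5)*(t^3 - 10*t^2 + 32*t - 32) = (t - 5)*(t - 4)*(t^2 - 6*t + 8) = (t - 5)*(t - 4)*(t - 2)*(t - 4)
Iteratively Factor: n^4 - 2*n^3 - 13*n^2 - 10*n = (n)*(n^3 - 2*n^2 - 13*n - 10) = n*(n - 5)*(n^2 + 3*n + 2) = n*(n - 5)*(n + 1)*(n + 2)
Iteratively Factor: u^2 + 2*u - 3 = (u - 1)*(u + 3)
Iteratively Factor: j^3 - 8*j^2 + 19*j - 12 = (j - 1)*(j^2 - 7*j + 12) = (j - 3)*(j - 1)*(j - 4)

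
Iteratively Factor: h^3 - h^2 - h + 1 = (h + 1)*(h^2 - 2*h + 1) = (h - 1)*(h + 1)*(h - 1)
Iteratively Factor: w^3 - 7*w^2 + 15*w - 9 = (w - 3)*(w^2 - 4*w + 3) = (w - 3)*(w - 1)*(w - 3)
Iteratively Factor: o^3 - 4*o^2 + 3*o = (o - 1)*(o^2 - 3*o) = o*(o - 1)*(o - 3)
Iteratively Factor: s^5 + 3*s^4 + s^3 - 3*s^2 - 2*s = (s + 1)*(s^4 + 2*s^3 - s^2 - 2*s) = (s + 1)^2*(s^3 + s^2 - 2*s) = s*(s + 1)^2*(s^2 + s - 2) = s*(s + 1)^2*(s + 2)*(s - 1)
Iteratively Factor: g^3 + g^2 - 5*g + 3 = (g - 1)*(g^2 + 2*g - 3) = (g - 1)^2*(g + 3)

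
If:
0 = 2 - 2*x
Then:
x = 1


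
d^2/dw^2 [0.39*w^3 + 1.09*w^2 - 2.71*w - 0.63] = 2.34*w + 2.18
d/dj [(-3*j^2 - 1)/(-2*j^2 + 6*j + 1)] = 2*(-9*j^2 - 5*j + 3)/(4*j^4 - 24*j^3 + 32*j^2 + 12*j + 1)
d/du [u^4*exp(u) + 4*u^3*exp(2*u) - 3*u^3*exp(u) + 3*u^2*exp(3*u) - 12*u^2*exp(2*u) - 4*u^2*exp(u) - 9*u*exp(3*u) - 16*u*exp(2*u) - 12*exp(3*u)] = (u^4 + 8*u^3*exp(u) + u^3 + 9*u^2*exp(2*u) - 12*u^2*exp(u) - 13*u^2 - 21*u*exp(2*u) - 56*u*exp(u) - 8*u - 45*exp(2*u) - 16*exp(u))*exp(u)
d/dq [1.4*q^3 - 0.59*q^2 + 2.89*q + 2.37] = 4.2*q^2 - 1.18*q + 2.89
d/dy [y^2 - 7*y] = 2*y - 7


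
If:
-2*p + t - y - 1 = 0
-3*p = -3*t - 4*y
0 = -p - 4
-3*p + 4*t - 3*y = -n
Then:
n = 103/7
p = -4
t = -40/7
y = 9/7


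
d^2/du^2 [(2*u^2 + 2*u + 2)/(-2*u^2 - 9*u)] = 4*(14*u^3 - 12*u^2 - 54*u - 81)/(u^3*(8*u^3 + 108*u^2 + 486*u + 729))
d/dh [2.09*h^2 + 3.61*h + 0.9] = 4.18*h + 3.61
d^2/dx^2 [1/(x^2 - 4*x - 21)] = 2*(x^2 - 4*x - 4*(x - 2)^2 - 21)/(-x^2 + 4*x + 21)^3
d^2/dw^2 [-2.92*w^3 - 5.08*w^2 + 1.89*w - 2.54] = -17.52*w - 10.16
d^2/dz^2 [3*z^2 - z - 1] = 6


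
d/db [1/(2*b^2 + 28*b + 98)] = (-b - 7)/(b^2 + 14*b + 49)^2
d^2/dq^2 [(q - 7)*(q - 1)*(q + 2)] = 6*q - 12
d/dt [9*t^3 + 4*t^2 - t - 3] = 27*t^2 + 8*t - 1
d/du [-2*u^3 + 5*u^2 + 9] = 2*u*(5 - 3*u)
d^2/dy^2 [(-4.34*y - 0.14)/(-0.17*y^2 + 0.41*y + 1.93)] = ((3.5112 - 4.4268*y)*(-0.17*y^2 + 0.41*y + 1.93) - (0.34*y - 0.41)*(0.68*y - 0.82)*(4.34*y + 0.14))/(-0.17*y^2 + 0.41*y + 1.93)^3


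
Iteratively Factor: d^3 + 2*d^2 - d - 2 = (d - 1)*(d^2 + 3*d + 2) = (d - 1)*(d + 2)*(d + 1)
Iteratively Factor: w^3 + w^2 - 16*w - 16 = (w + 1)*(w^2 - 16) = (w + 1)*(w + 4)*(w - 4)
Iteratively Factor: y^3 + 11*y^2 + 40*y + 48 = (y + 4)*(y^2 + 7*y + 12) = (y + 3)*(y + 4)*(y + 4)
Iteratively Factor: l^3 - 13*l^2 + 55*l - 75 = (l - 3)*(l^2 - 10*l + 25) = (l - 5)*(l - 3)*(l - 5)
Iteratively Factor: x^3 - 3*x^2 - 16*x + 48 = (x + 4)*(x^2 - 7*x + 12) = (x - 3)*(x + 4)*(x - 4)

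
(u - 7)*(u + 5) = u^2 - 2*u - 35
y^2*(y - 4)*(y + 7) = y^4 + 3*y^3 - 28*y^2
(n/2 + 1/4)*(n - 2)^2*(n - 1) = n^4/2 - 9*n^3/4 + 11*n^2/4 - 1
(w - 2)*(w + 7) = w^2 + 5*w - 14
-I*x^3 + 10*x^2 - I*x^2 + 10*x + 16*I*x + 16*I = (x + 2*I)*(x + 8*I)*(-I*x - I)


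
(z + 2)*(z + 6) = z^2 + 8*z + 12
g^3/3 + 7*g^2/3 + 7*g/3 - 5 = (g/3 + 1)*(g - 1)*(g + 5)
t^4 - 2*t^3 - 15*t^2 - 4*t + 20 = (t - 5)*(t - 1)*(t + 2)^2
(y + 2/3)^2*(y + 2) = y^3 + 10*y^2/3 + 28*y/9 + 8/9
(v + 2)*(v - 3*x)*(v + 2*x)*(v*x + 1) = v^4*x - v^3*x^2 + 2*v^3*x + v^3 - 6*v^2*x^3 - 2*v^2*x^2 - v^2*x + 2*v^2 - 12*v*x^3 - 6*v*x^2 - 2*v*x - 12*x^2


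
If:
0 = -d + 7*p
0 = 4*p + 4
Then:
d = -7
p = -1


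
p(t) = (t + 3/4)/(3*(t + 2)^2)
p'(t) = -2*(t + 3/4)/(3*(t + 2)^3) + 1/(3*(t + 2)^2) = (1 - 2*t)/(6*(t + 2)^3)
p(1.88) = 0.06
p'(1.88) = -0.01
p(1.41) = 0.06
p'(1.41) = -0.01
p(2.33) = 0.05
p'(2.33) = -0.01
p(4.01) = 0.04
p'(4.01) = -0.01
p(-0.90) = -0.04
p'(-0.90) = 0.35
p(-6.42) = -0.10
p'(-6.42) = -0.03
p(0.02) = 0.06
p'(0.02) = 0.02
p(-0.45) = 0.04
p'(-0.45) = 0.09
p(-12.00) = -0.04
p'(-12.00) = 0.00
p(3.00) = 0.05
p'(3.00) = -0.00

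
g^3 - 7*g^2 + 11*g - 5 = (g - 5)*(g - 1)^2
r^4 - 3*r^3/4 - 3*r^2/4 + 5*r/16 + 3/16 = (r - 1)*(r - 3/4)*(r + 1/2)^2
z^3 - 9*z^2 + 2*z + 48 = (z - 8)*(z - 3)*(z + 2)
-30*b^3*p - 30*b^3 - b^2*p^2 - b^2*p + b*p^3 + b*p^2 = (-6*b + p)*(5*b + p)*(b*p + b)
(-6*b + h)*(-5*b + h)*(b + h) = 30*b^3 + 19*b^2*h - 10*b*h^2 + h^3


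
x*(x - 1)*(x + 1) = x^3 - x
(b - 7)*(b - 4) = b^2 - 11*b + 28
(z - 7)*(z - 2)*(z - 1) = z^3 - 10*z^2 + 23*z - 14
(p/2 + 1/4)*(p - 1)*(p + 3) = p^3/2 + 5*p^2/4 - p - 3/4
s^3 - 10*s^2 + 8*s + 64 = (s - 8)*(s - 4)*(s + 2)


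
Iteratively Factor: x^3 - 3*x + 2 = (x - 1)*(x^2 + x - 2) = (x - 1)*(x + 2)*(x - 1)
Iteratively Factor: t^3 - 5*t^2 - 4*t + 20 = (t - 5)*(t^2 - 4) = (t - 5)*(t + 2)*(t - 2)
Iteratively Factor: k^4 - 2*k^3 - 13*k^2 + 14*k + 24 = (k - 2)*(k^3 - 13*k - 12) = (k - 2)*(k + 3)*(k^2 - 3*k - 4) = (k - 2)*(k + 1)*(k + 3)*(k - 4)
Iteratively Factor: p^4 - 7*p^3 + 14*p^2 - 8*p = (p - 4)*(p^3 - 3*p^2 + 2*p) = p*(p - 4)*(p^2 - 3*p + 2) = p*(p - 4)*(p - 2)*(p - 1)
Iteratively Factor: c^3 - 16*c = (c)*(c^2 - 16) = c*(c + 4)*(c - 4)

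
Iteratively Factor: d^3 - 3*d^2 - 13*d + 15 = (d + 3)*(d^2 - 6*d + 5) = (d - 1)*(d + 3)*(d - 5)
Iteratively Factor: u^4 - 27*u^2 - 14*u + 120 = (u + 4)*(u^3 - 4*u^2 - 11*u + 30) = (u + 3)*(u + 4)*(u^2 - 7*u + 10) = (u - 5)*(u + 3)*(u + 4)*(u - 2)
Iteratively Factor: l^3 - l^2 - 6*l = (l)*(l^2 - l - 6) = l*(l + 2)*(l - 3)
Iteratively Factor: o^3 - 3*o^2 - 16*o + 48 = (o + 4)*(o^2 - 7*o + 12) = (o - 3)*(o + 4)*(o - 4)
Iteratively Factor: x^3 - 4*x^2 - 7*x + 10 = (x - 1)*(x^2 - 3*x - 10) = (x - 5)*(x - 1)*(x + 2)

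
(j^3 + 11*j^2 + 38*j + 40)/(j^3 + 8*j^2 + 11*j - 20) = (j + 2)/(j - 1)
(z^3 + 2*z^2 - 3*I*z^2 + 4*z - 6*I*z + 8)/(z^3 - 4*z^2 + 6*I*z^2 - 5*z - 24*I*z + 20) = (z^2 + z*(2 - 4*I) - 8*I)/(z^2 + z*(-4 + 5*I) - 20*I)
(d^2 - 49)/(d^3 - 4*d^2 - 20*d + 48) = (d^2 - 49)/(d^3 - 4*d^2 - 20*d + 48)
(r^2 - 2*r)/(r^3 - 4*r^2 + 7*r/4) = 4*(r - 2)/(4*r^2 - 16*r + 7)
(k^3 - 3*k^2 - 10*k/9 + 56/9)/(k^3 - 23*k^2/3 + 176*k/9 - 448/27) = 3*(3*k^2 - 2*k - 8)/(9*k^2 - 48*k + 64)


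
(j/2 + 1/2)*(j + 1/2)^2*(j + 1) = j^4/2 + 3*j^3/2 + 13*j^2/8 + 3*j/4 + 1/8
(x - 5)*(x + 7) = x^2 + 2*x - 35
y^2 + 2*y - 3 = (y - 1)*(y + 3)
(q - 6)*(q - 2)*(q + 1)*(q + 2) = q^4 - 5*q^3 - 10*q^2 + 20*q + 24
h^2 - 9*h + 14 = (h - 7)*(h - 2)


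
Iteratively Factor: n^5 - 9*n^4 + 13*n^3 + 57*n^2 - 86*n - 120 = (n + 2)*(n^4 - 11*n^3 + 35*n^2 - 13*n - 60) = (n - 4)*(n + 2)*(n^3 - 7*n^2 + 7*n + 15) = (n - 4)*(n + 1)*(n + 2)*(n^2 - 8*n + 15) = (n - 4)*(n - 3)*(n + 1)*(n + 2)*(n - 5)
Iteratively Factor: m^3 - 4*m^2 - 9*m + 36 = (m + 3)*(m^2 - 7*m + 12) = (m - 3)*(m + 3)*(m - 4)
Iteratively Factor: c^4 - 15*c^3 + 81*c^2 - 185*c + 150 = (c - 5)*(c^3 - 10*c^2 + 31*c - 30) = (c - 5)^2*(c^2 - 5*c + 6) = (c - 5)^2*(c - 3)*(c - 2)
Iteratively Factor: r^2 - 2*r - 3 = (r + 1)*(r - 3)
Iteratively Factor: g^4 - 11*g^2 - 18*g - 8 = (g + 1)*(g^3 - g^2 - 10*g - 8) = (g + 1)^2*(g^2 - 2*g - 8) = (g + 1)^2*(g + 2)*(g - 4)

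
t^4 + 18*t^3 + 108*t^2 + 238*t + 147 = (t + 1)*(t + 3)*(t + 7)^2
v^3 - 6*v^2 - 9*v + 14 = (v - 7)*(v - 1)*(v + 2)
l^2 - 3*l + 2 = (l - 2)*(l - 1)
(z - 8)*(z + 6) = z^2 - 2*z - 48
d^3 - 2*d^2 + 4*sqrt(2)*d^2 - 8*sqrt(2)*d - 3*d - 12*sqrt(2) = (d - 3)*(d + 1)*(d + 4*sqrt(2))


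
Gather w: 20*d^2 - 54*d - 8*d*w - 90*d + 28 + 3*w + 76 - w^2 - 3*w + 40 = 20*d^2 - 8*d*w - 144*d - w^2 + 144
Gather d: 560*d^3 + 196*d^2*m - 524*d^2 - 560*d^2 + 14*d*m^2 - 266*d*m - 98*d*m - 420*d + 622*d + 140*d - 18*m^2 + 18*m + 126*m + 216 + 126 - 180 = 560*d^3 + d^2*(196*m - 1084) + d*(14*m^2 - 364*m + 342) - 18*m^2 + 144*m + 162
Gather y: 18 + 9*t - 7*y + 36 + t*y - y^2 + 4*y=9*t - y^2 + y*(t - 3) + 54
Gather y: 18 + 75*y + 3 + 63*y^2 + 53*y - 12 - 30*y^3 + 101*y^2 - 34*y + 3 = -30*y^3 + 164*y^2 + 94*y + 12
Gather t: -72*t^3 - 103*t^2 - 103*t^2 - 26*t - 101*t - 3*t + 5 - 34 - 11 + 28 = -72*t^3 - 206*t^2 - 130*t - 12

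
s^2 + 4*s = s*(s + 4)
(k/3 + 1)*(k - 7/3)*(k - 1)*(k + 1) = k^4/3 + 2*k^3/9 - 8*k^2/3 - 2*k/9 + 7/3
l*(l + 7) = l^2 + 7*l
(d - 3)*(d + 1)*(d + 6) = d^3 + 4*d^2 - 15*d - 18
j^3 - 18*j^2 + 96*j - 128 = (j - 8)^2*(j - 2)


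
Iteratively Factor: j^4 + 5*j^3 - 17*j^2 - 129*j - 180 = (j + 4)*(j^3 + j^2 - 21*j - 45) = (j + 3)*(j + 4)*(j^2 - 2*j - 15) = (j + 3)^2*(j + 4)*(j - 5)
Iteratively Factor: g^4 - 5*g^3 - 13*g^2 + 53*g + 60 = (g - 5)*(g^3 - 13*g - 12) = (g - 5)*(g - 4)*(g^2 + 4*g + 3) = (g - 5)*(g - 4)*(g + 1)*(g + 3)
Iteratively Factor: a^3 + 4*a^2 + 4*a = (a + 2)*(a^2 + 2*a) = (a + 2)^2*(a)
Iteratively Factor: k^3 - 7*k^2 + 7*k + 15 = (k + 1)*(k^2 - 8*k + 15) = (k - 3)*(k + 1)*(k - 5)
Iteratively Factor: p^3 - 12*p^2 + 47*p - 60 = (p - 4)*(p^2 - 8*p + 15) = (p - 4)*(p - 3)*(p - 5)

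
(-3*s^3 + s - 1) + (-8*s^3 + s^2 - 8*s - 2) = -11*s^3 + s^2 - 7*s - 3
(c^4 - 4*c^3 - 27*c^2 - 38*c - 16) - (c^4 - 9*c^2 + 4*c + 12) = -4*c^3 - 18*c^2 - 42*c - 28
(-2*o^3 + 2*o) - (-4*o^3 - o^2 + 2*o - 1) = 2*o^3 + o^2 + 1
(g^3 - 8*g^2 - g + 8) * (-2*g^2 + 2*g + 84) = -2*g^5 + 18*g^4 + 70*g^3 - 690*g^2 - 68*g + 672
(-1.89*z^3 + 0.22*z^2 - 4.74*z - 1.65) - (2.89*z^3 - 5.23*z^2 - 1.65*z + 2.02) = -4.78*z^3 + 5.45*z^2 - 3.09*z - 3.67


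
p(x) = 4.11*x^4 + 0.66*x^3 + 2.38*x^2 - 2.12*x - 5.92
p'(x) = 16.44*x^3 + 1.98*x^2 + 4.76*x - 2.12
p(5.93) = 5285.13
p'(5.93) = 3523.93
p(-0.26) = -5.20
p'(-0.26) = -3.51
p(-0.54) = -3.84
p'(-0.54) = -6.70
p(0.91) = -2.56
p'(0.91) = 16.24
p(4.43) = 1671.69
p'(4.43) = 1487.09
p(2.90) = 314.74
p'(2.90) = 429.29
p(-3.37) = 533.10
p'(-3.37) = -624.88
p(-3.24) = 456.41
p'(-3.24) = -555.92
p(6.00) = 5536.16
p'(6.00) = 3648.76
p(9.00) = 27614.63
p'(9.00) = 12185.86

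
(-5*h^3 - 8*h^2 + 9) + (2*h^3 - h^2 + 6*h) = -3*h^3 - 9*h^2 + 6*h + 9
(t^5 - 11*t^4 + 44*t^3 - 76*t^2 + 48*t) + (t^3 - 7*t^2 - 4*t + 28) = t^5 - 11*t^4 + 45*t^3 - 83*t^2 + 44*t + 28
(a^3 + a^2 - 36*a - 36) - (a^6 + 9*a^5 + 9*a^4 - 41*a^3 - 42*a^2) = -a^6 - 9*a^5 - 9*a^4 + 42*a^3 + 43*a^2 - 36*a - 36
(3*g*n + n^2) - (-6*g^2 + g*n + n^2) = 6*g^2 + 2*g*n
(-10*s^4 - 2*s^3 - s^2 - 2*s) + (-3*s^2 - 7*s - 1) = -10*s^4 - 2*s^3 - 4*s^2 - 9*s - 1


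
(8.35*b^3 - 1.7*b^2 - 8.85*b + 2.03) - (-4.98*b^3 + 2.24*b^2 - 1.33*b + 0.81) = 13.33*b^3 - 3.94*b^2 - 7.52*b + 1.22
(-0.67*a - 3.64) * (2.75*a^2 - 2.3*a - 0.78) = -1.8425*a^3 - 8.469*a^2 + 8.8946*a + 2.8392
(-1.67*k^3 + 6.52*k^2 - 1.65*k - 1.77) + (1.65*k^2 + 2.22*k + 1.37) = -1.67*k^3 + 8.17*k^2 + 0.57*k - 0.4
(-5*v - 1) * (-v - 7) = 5*v^2 + 36*v + 7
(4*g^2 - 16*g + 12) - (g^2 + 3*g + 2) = 3*g^2 - 19*g + 10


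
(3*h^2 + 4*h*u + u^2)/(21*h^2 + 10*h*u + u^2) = (h + u)/(7*h + u)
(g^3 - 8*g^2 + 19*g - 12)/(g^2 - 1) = (g^2 - 7*g + 12)/(g + 1)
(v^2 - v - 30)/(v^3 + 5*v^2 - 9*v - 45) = (v - 6)/(v^2 - 9)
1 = 1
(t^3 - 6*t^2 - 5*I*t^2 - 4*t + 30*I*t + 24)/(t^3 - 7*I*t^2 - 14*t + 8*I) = (t - 6)/(t - 2*I)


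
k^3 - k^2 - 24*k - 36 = (k - 6)*(k + 2)*(k + 3)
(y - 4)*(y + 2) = y^2 - 2*y - 8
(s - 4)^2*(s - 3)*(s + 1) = s^4 - 10*s^3 + 29*s^2 - 8*s - 48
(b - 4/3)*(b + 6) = b^2 + 14*b/3 - 8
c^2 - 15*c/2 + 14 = (c - 4)*(c - 7/2)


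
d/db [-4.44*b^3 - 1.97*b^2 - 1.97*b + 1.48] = -13.32*b^2 - 3.94*b - 1.97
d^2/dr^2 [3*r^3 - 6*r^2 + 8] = 18*r - 12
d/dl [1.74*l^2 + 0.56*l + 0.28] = 3.48*l + 0.56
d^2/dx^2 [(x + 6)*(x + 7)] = 2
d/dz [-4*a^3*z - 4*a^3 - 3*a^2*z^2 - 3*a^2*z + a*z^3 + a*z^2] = a*(-4*a^2 - 6*a*z - 3*a + 3*z^2 + 2*z)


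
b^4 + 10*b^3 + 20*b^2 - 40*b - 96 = (b - 2)*(b + 2)*(b + 4)*(b + 6)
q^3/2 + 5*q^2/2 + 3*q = q*(q/2 + 1)*(q + 3)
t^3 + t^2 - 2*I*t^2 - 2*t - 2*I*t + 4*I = (t - 1)*(t + 2)*(t - 2*I)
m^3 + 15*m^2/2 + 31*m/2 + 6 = (m + 1/2)*(m + 3)*(m + 4)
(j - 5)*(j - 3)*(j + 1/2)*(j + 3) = j^4 - 9*j^3/2 - 23*j^2/2 + 81*j/2 + 45/2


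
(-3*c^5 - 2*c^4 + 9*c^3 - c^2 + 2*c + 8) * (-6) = 18*c^5 + 12*c^4 - 54*c^3 + 6*c^2 - 12*c - 48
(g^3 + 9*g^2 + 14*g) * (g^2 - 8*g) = g^5 + g^4 - 58*g^3 - 112*g^2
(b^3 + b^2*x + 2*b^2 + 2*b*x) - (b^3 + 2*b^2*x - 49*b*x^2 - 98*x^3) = -b^2*x + 2*b^2 + 49*b*x^2 + 2*b*x + 98*x^3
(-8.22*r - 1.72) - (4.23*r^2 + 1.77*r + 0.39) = -4.23*r^2 - 9.99*r - 2.11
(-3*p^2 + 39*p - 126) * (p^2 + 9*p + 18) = -3*p^4 + 12*p^3 + 171*p^2 - 432*p - 2268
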